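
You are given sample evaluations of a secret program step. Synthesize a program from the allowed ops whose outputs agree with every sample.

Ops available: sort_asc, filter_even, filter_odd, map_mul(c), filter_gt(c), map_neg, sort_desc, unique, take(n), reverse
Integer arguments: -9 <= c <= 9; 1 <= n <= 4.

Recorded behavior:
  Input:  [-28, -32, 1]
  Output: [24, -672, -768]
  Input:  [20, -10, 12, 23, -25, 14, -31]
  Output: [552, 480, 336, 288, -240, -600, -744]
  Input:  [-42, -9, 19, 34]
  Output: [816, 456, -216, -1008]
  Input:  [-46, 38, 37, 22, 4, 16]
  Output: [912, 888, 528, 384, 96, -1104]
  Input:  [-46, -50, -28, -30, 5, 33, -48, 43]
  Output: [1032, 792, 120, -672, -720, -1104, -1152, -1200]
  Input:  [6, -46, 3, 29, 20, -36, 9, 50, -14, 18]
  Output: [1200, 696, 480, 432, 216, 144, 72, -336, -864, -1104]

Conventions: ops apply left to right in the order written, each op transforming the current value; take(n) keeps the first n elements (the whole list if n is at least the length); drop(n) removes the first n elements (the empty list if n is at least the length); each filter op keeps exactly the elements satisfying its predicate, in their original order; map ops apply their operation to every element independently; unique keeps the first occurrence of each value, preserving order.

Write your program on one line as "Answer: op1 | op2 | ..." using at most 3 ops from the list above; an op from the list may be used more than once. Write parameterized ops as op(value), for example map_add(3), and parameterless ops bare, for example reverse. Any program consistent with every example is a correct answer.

map_mul(-4) | sort_asc | map_mul(-6)

Check, running the answer program on each example:
  [-28, -32, 1] -> [112, 128, -4] -> [-4, 112, 128] -> [24, -672, -768]
  [20, -10, 12, 23, -25, 14, -31] -> [-80, 40, -48, -92, 100, -56, 124] -> [-92, -80, -56, -48, 40, 100, 124] -> [552, 480, 336, 288, -240, -600, -744]
  [-42, -9, 19, 34] -> [168, 36, -76, -136] -> [-136, -76, 36, 168] -> [816, 456, -216, -1008]
  [-46, 38, 37, 22, 4, 16] -> [184, -152, -148, -88, -16, -64] -> [-152, -148, -88, -64, -16, 184] -> [912, 888, 528, 384, 96, -1104]
  [-46, -50, -28, -30, 5, 33, -48, 43] -> [184, 200, 112, 120, -20, -132, 192, -172] -> [-172, -132, -20, 112, 120, 184, 192, 200] -> [1032, 792, 120, -672, -720, -1104, -1152, -1200]
  [6, -46, 3, 29, 20, -36, 9, 50, -14, 18] -> [-24, 184, -12, -116, -80, 144, -36, -200, 56, -72] -> [-200, -116, -80, -72, -36, -24, -12, 56, 144, 184] -> [1200, 696, 480, 432, 216, 144, 72, -336, -864, -1104]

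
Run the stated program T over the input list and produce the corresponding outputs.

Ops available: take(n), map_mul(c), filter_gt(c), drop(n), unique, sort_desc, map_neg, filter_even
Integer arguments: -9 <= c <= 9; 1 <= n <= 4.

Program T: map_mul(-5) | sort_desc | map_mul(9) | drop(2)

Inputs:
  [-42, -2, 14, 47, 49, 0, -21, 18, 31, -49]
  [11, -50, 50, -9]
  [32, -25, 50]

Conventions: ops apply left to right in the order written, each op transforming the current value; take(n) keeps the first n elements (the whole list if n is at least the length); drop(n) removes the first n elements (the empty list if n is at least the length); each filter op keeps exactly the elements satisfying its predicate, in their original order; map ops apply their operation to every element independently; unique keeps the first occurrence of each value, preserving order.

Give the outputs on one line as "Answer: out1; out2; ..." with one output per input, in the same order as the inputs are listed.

Execution, op by op:
  [-42, -2, 14, 47, 49, 0, -21, 18, 31, -49] -> [210, 10, -70, -235, -245, 0, 105, -90, -155, 245] -> [245, 210, 105, 10, 0, -70, -90, -155, -235, -245] -> [2205, 1890, 945, 90, 0, -630, -810, -1395, -2115, -2205] -> [945, 90, 0, -630, -810, -1395, -2115, -2205]
  [11, -50, 50, -9] -> [-55, 250, -250, 45] -> [250, 45, -55, -250] -> [2250, 405, -495, -2250] -> [-495, -2250]
  [32, -25, 50] -> [-160, 125, -250] -> [125, -160, -250] -> [1125, -1440, -2250] -> [-2250]

[945, 90, 0, -630, -810, -1395, -2115, -2205]; [-495, -2250]; [-2250]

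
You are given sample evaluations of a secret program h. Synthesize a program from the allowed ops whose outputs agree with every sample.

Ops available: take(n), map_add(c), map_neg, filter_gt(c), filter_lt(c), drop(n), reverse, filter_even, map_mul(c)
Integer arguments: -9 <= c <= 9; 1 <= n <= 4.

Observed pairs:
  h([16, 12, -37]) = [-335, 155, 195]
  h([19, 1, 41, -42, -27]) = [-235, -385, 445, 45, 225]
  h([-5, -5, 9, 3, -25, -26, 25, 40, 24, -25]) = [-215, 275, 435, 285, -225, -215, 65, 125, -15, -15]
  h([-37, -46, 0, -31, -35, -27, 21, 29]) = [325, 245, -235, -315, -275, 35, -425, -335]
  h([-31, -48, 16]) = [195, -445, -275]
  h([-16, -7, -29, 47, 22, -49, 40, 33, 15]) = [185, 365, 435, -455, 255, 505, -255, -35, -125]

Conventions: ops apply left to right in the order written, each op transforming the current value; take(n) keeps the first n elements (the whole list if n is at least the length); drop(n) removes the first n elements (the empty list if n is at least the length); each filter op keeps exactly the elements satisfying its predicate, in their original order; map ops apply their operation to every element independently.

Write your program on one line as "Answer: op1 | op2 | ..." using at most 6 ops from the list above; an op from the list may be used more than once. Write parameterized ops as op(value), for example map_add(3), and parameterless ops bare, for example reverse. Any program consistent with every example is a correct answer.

map_mul(-2) | map_add(2) | map_add(-9) | map_mul(-5) | reverse

Check, running the answer program on each example:
  [16, 12, -37] -> [-32, -24, 74] -> [-30, -22, 76] -> [-39, -31, 67] -> [195, 155, -335] -> [-335, 155, 195]
  [19, 1, 41, -42, -27] -> [-38, -2, -82, 84, 54] -> [-36, 0, -80, 86, 56] -> [-45, -9, -89, 77, 47] -> [225, 45, 445, -385, -235] -> [-235, -385, 445, 45, 225]
  [-5, -5, 9, 3, -25, -26, 25, 40, 24, -25] -> [10, 10, -18, -6, 50, 52, -50, -80, -48, 50] -> [12, 12, -16, -4, 52, 54, -48, -78, -46, 52] -> [3, 3, -25, -13, 43, 45, -57, -87, -55, 43] -> [-15, -15, 125, 65, -215, -225, 285, 435, 275, -215] -> [-215, 275, 435, 285, -225, -215, 65, 125, -15, -15]
  [-37, -46, 0, -31, -35, -27, 21, 29] -> [74, 92, 0, 62, 70, 54, -42, -58] -> [76, 94, 2, 64, 72, 56, -40, -56] -> [67, 85, -7, 55, 63, 47, -49, -65] -> [-335, -425, 35, -275, -315, -235, 245, 325] -> [325, 245, -235, -315, -275, 35, -425, -335]
  [-31, -48, 16] -> [62, 96, -32] -> [64, 98, -30] -> [55, 89, -39] -> [-275, -445, 195] -> [195, -445, -275]
  [-16, -7, -29, 47, 22, -49, 40, 33, 15] -> [32, 14, 58, -94, -44, 98, -80, -66, -30] -> [34, 16, 60, -92, -42, 100, -78, -64, -28] -> [25, 7, 51, -101, -51, 91, -87, -73, -37] -> [-125, -35, -255, 505, 255, -455, 435, 365, 185] -> [185, 365, 435, -455, 255, 505, -255, -35, -125]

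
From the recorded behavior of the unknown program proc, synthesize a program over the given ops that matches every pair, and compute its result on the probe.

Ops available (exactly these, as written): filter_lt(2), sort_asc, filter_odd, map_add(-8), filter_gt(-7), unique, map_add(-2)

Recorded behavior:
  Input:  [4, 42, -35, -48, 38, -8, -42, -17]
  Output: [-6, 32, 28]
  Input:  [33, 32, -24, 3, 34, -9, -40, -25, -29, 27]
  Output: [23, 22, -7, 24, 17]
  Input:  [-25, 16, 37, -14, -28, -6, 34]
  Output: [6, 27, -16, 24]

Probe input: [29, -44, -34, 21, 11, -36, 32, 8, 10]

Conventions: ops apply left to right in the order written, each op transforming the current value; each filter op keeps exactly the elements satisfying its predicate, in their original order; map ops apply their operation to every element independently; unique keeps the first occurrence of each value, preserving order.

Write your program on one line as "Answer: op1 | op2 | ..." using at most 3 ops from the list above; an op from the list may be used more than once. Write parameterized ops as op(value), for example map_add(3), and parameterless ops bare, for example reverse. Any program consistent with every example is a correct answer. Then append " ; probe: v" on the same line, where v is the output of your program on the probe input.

filter_gt(-7) | map_add(-2) | map_add(-8) ; probe: [19, 11, 1, 22, -2, 0]

Check, running the answer program on each example:
  [4, 42, -35, -48, 38, -8, -42, -17] -> [4, 42, 38] -> [2, 40, 36] -> [-6, 32, 28]
  [33, 32, -24, 3, 34, -9, -40, -25, -29, 27] -> [33, 32, 3, 34, 27] -> [31, 30, 1, 32, 25] -> [23, 22, -7, 24, 17]
  [-25, 16, 37, -14, -28, -6, 34] -> [16, 37, -6, 34] -> [14, 35, -8, 32] -> [6, 27, -16, 24]
  probe: [29, -44, -34, 21, 11, -36, 32, 8, 10] -> [29, 21, 11, 32, 8, 10] -> [27, 19, 9, 30, 6, 8] -> [19, 11, 1, 22, -2, 0]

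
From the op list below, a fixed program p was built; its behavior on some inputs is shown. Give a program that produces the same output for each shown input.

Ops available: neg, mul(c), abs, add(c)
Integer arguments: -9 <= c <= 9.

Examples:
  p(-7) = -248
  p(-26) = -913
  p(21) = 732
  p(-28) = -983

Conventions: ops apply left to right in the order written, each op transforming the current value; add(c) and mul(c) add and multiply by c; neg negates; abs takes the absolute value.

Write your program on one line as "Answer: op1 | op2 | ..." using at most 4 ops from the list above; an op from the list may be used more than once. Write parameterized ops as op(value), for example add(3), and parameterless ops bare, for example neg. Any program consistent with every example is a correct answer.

mul(5) | neg | mul(-7) | add(-3)

Check, running the answer program on each example:
  -7 -> -35 -> 35 -> -245 -> -248
  -26 -> -130 -> 130 -> -910 -> -913
  21 -> 105 -> -105 -> 735 -> 732
  -28 -> -140 -> 140 -> -980 -> -983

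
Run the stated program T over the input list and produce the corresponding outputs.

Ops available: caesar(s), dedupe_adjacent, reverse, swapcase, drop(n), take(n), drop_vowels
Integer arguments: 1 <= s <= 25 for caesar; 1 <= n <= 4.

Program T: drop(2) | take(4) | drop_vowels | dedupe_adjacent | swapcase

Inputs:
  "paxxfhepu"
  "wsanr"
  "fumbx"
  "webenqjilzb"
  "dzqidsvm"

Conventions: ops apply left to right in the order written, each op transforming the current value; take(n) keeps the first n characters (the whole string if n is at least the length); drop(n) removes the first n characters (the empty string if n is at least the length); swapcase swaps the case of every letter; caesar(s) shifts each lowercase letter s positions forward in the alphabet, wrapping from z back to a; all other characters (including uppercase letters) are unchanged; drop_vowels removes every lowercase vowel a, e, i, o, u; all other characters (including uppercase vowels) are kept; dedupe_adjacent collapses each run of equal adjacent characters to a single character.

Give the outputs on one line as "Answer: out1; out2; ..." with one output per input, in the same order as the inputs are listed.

"XFH"; "NR"; "MBX"; "BNQ"; "QDS"

Execution, op by op:
  "paxxfhepu" -> "xxfhepu" -> "xxfh" -> "xxfh" -> "xfh" -> "XFH"
  "wsanr" -> "anr" -> "anr" -> "nr" -> "nr" -> "NR"
  "fumbx" -> "mbx" -> "mbx" -> "mbx" -> "mbx" -> "MBX"
  "webenqjilzb" -> "benqjilzb" -> "benq" -> "bnq" -> "bnq" -> "BNQ"
  "dzqidsvm" -> "qidsvm" -> "qids" -> "qds" -> "qds" -> "QDS"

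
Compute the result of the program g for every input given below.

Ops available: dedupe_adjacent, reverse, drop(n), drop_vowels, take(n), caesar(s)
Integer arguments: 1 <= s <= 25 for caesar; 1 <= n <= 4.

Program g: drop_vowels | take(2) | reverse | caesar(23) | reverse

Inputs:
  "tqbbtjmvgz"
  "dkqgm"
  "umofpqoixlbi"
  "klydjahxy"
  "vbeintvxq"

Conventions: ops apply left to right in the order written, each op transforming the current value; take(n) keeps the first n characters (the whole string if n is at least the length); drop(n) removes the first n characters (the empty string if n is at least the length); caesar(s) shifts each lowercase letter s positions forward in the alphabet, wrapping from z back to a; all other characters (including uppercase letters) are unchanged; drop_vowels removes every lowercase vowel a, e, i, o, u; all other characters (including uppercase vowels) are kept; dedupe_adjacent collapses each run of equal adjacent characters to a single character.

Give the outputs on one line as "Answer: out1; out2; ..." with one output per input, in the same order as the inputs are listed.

"qn"; "ah"; "jc"; "hi"; "sy"

Execution, op by op:
  "tqbbtjmvgz" -> "tqbbtjmvgz" -> "tq" -> "qt" -> "nq" -> "qn"
  "dkqgm" -> "dkqgm" -> "dk" -> "kd" -> "ha" -> "ah"
  "umofpqoixlbi" -> "mfpqxlb" -> "mf" -> "fm" -> "cj" -> "jc"
  "klydjahxy" -> "klydjhxy" -> "kl" -> "lk" -> "ih" -> "hi"
  "vbeintvxq" -> "vbntvxq" -> "vb" -> "bv" -> "ys" -> "sy"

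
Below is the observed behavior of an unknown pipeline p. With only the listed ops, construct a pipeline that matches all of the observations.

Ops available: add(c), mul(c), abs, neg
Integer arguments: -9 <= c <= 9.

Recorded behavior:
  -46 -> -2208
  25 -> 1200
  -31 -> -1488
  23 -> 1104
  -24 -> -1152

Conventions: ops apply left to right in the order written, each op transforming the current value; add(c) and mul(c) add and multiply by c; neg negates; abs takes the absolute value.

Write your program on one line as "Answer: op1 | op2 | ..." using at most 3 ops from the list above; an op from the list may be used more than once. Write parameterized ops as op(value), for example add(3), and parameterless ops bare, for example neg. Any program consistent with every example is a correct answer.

mul(-8) | mul(-6)

Check, running the answer program on each example:
  -46 -> 368 -> -2208
  25 -> -200 -> 1200
  -31 -> 248 -> -1488
  23 -> -184 -> 1104
  -24 -> 192 -> -1152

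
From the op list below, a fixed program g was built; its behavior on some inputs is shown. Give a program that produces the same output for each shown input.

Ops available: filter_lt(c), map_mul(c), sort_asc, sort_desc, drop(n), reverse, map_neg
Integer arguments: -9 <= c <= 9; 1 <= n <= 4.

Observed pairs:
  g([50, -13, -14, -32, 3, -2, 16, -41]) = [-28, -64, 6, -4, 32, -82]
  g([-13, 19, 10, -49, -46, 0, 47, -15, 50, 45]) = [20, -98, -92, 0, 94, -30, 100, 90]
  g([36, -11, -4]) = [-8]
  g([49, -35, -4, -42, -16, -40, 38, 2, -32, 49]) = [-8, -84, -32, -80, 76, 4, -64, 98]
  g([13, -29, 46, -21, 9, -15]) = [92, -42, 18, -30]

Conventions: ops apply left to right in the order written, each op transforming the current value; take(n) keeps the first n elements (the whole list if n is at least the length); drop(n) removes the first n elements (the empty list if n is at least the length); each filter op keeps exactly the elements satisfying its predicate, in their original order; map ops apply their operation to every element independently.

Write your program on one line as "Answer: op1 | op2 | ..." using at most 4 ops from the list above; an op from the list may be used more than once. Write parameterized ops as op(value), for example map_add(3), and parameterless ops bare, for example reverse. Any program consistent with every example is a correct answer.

map_mul(2) | drop(1) | drop(1)

Check, running the answer program on each example:
  [50, -13, -14, -32, 3, -2, 16, -41] -> [100, -26, -28, -64, 6, -4, 32, -82] -> [-26, -28, -64, 6, -4, 32, -82] -> [-28, -64, 6, -4, 32, -82]
  [-13, 19, 10, -49, -46, 0, 47, -15, 50, 45] -> [-26, 38, 20, -98, -92, 0, 94, -30, 100, 90] -> [38, 20, -98, -92, 0, 94, -30, 100, 90] -> [20, -98, -92, 0, 94, -30, 100, 90]
  [36, -11, -4] -> [72, -22, -8] -> [-22, -8] -> [-8]
  [49, -35, -4, -42, -16, -40, 38, 2, -32, 49] -> [98, -70, -8, -84, -32, -80, 76, 4, -64, 98] -> [-70, -8, -84, -32, -80, 76, 4, -64, 98] -> [-8, -84, -32, -80, 76, 4, -64, 98]
  [13, -29, 46, -21, 9, -15] -> [26, -58, 92, -42, 18, -30] -> [-58, 92, -42, 18, -30] -> [92, -42, 18, -30]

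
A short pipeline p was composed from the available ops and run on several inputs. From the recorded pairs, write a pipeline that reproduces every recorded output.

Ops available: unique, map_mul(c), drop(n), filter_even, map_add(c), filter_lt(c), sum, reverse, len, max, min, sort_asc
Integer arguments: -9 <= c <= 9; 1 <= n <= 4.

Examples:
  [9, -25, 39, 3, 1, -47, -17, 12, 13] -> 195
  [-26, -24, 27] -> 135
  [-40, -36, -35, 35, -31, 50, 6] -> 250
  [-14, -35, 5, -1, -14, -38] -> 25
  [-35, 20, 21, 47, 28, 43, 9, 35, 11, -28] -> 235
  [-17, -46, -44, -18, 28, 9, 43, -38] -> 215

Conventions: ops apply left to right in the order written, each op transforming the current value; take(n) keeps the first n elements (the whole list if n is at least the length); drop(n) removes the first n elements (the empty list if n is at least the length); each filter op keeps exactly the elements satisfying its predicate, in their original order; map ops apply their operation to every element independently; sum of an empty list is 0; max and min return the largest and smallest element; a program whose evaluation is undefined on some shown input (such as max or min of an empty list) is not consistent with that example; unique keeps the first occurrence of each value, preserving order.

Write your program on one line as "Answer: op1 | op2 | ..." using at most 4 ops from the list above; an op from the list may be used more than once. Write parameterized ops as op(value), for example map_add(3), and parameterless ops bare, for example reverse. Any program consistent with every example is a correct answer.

map_mul(5) | reverse | max

Check, running the answer program on each example:
  [9, -25, 39, 3, 1, -47, -17, 12, 13] -> [45, -125, 195, 15, 5, -235, -85, 60, 65] -> [65, 60, -85, -235, 5, 15, 195, -125, 45] -> 195
  [-26, -24, 27] -> [-130, -120, 135] -> [135, -120, -130] -> 135
  [-40, -36, -35, 35, -31, 50, 6] -> [-200, -180, -175, 175, -155, 250, 30] -> [30, 250, -155, 175, -175, -180, -200] -> 250
  [-14, -35, 5, -1, -14, -38] -> [-70, -175, 25, -5, -70, -190] -> [-190, -70, -5, 25, -175, -70] -> 25
  [-35, 20, 21, 47, 28, 43, 9, 35, 11, -28] -> [-175, 100, 105, 235, 140, 215, 45, 175, 55, -140] -> [-140, 55, 175, 45, 215, 140, 235, 105, 100, -175] -> 235
  [-17, -46, -44, -18, 28, 9, 43, -38] -> [-85, -230, -220, -90, 140, 45, 215, -190] -> [-190, 215, 45, 140, -90, -220, -230, -85] -> 215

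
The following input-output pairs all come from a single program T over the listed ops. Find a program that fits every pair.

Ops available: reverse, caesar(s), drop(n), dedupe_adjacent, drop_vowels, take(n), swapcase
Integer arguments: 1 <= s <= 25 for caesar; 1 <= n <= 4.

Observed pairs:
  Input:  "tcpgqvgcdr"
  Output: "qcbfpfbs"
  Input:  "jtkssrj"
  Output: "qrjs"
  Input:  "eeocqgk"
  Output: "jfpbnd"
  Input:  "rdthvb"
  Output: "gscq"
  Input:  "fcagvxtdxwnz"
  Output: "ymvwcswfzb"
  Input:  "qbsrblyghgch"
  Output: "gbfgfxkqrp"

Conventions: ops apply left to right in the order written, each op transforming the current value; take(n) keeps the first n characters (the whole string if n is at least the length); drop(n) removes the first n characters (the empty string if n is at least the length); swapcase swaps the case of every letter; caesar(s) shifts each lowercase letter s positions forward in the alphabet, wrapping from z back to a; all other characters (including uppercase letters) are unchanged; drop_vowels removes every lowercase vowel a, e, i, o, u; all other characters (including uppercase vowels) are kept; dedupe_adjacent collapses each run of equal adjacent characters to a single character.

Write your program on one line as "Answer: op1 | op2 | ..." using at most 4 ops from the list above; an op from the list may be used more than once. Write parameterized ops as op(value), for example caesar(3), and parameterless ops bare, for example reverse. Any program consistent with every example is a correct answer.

reverse | caesar(25) | drop_vowels | dedupe_adjacent

Check, running the answer program on each example:
  "tcpgqvgcdr" -> "rdcgvqgpct" -> "qcbfupfobs" -> "qcbfpfbs" -> "qcbfpfbs"
  "jtkssrj" -> "jrssktj" -> "iqrrjsi" -> "qrrjs" -> "qrjs"
  "eeocqgk" -> "kgqcoee" -> "jfpbndd" -> "jfpbndd" -> "jfpbnd"
  "rdthvb" -> "bvhtdr" -> "augscq" -> "gscq" -> "gscq"
  "fcagvxtdxwnz" -> "znwxdtxvgacf" -> "ymvwcswufzbe" -> "ymvwcswfzb" -> "ymvwcswfzb"
  "qbsrblyghgch" -> "hcghgylbrsbq" -> "gbfgfxkaqrap" -> "gbfgfxkqrp" -> "gbfgfxkqrp"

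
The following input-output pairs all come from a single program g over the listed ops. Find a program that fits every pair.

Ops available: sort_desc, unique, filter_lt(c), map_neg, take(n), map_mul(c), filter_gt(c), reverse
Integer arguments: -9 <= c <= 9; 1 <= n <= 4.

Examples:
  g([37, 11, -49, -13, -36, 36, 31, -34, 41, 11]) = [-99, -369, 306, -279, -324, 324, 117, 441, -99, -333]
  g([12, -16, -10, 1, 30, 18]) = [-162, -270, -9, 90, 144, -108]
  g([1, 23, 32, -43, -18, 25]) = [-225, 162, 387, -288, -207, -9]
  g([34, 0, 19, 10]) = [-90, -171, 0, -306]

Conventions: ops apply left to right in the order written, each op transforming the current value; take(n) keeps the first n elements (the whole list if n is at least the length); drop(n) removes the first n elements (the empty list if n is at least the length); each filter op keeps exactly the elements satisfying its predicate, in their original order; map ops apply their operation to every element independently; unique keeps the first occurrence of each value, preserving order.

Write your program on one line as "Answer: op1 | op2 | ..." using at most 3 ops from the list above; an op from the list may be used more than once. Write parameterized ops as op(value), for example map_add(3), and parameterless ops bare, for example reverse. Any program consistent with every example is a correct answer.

reverse | map_mul(-9)

Check, running the answer program on each example:
  [37, 11, -49, -13, -36, 36, 31, -34, 41, 11] -> [11, 41, -34, 31, 36, -36, -13, -49, 11, 37] -> [-99, -369, 306, -279, -324, 324, 117, 441, -99, -333]
  [12, -16, -10, 1, 30, 18] -> [18, 30, 1, -10, -16, 12] -> [-162, -270, -9, 90, 144, -108]
  [1, 23, 32, -43, -18, 25] -> [25, -18, -43, 32, 23, 1] -> [-225, 162, 387, -288, -207, -9]
  [34, 0, 19, 10] -> [10, 19, 0, 34] -> [-90, -171, 0, -306]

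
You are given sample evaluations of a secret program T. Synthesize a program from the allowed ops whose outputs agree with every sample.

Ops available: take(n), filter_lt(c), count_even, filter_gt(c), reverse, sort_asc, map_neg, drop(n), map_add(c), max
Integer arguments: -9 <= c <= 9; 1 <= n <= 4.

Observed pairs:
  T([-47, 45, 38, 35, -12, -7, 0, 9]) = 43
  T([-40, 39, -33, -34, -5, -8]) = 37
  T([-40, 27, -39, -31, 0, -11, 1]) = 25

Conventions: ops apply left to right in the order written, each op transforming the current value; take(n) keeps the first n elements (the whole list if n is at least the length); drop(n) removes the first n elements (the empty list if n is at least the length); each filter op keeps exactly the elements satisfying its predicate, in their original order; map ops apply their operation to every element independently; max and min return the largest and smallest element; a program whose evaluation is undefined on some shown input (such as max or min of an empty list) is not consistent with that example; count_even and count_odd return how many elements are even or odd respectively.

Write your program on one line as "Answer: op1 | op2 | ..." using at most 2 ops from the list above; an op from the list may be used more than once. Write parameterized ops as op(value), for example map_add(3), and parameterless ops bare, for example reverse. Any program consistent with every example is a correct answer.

map_add(-2) | max

Check, running the answer program on each example:
  [-47, 45, 38, 35, -12, -7, 0, 9] -> [-49, 43, 36, 33, -14, -9, -2, 7] -> 43
  [-40, 39, -33, -34, -5, -8] -> [-42, 37, -35, -36, -7, -10] -> 37
  [-40, 27, -39, -31, 0, -11, 1] -> [-42, 25, -41, -33, -2, -13, -1] -> 25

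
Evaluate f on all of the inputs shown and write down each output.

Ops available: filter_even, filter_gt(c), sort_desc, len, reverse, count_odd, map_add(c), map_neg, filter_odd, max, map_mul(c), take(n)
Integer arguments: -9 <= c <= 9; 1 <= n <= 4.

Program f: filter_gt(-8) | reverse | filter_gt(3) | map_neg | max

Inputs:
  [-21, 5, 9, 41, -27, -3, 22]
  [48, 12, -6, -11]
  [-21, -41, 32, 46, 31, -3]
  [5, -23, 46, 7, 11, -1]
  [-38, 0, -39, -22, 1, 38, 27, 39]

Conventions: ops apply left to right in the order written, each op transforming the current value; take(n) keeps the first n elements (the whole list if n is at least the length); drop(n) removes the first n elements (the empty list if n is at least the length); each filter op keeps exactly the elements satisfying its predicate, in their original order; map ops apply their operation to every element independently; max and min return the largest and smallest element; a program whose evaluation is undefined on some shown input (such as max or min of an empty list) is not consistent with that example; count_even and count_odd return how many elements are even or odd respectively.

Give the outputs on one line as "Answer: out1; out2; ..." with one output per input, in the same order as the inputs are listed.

-5; -12; -31; -5; -27

Execution, op by op:
  [-21, 5, 9, 41, -27, -3, 22] -> [5, 9, 41, -3, 22] -> [22, -3, 41, 9, 5] -> [22, 41, 9, 5] -> [-22, -41, -9, -5] -> -5
  [48, 12, -6, -11] -> [48, 12, -6] -> [-6, 12, 48] -> [12, 48] -> [-12, -48] -> -12
  [-21, -41, 32, 46, 31, -3] -> [32, 46, 31, -3] -> [-3, 31, 46, 32] -> [31, 46, 32] -> [-31, -46, -32] -> -31
  [5, -23, 46, 7, 11, -1] -> [5, 46, 7, 11, -1] -> [-1, 11, 7, 46, 5] -> [11, 7, 46, 5] -> [-11, -7, -46, -5] -> -5
  [-38, 0, -39, -22, 1, 38, 27, 39] -> [0, 1, 38, 27, 39] -> [39, 27, 38, 1, 0] -> [39, 27, 38] -> [-39, -27, -38] -> -27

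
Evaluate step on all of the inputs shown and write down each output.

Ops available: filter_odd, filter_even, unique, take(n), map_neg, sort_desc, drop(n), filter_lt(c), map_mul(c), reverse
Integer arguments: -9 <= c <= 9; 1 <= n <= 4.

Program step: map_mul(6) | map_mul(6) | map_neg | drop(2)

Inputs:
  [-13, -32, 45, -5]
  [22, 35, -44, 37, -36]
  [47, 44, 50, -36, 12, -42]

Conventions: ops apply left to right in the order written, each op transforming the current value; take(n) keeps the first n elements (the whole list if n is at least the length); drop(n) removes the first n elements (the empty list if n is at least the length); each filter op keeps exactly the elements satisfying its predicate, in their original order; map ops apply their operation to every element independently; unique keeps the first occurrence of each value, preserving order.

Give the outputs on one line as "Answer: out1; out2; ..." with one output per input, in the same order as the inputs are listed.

Execution, op by op:
  [-13, -32, 45, -5] -> [-78, -192, 270, -30] -> [-468, -1152, 1620, -180] -> [468, 1152, -1620, 180] -> [-1620, 180]
  [22, 35, -44, 37, -36] -> [132, 210, -264, 222, -216] -> [792, 1260, -1584, 1332, -1296] -> [-792, -1260, 1584, -1332, 1296] -> [1584, -1332, 1296]
  [47, 44, 50, -36, 12, -42] -> [282, 264, 300, -216, 72, -252] -> [1692, 1584, 1800, -1296, 432, -1512] -> [-1692, -1584, -1800, 1296, -432, 1512] -> [-1800, 1296, -432, 1512]

[-1620, 180]; [1584, -1332, 1296]; [-1800, 1296, -432, 1512]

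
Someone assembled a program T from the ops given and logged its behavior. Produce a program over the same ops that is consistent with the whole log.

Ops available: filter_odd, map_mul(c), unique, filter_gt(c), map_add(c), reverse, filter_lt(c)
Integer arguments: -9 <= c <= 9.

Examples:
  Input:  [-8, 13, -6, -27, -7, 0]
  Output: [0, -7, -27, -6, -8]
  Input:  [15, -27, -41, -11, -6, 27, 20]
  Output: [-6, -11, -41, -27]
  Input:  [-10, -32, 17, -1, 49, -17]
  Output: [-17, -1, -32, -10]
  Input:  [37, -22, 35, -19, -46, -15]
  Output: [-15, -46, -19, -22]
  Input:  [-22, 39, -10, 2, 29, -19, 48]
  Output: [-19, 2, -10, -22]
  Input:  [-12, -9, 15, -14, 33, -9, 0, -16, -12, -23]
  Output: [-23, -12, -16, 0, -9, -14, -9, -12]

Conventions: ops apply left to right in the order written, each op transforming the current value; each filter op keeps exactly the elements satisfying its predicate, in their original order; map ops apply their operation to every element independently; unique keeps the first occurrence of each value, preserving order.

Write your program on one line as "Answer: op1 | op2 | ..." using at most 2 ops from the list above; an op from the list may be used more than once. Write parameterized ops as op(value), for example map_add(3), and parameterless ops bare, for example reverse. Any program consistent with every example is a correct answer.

reverse | filter_lt(3)

Check, running the answer program on each example:
  [-8, 13, -6, -27, -7, 0] -> [0, -7, -27, -6, 13, -8] -> [0, -7, -27, -6, -8]
  [15, -27, -41, -11, -6, 27, 20] -> [20, 27, -6, -11, -41, -27, 15] -> [-6, -11, -41, -27]
  [-10, -32, 17, -1, 49, -17] -> [-17, 49, -1, 17, -32, -10] -> [-17, -1, -32, -10]
  [37, -22, 35, -19, -46, -15] -> [-15, -46, -19, 35, -22, 37] -> [-15, -46, -19, -22]
  [-22, 39, -10, 2, 29, -19, 48] -> [48, -19, 29, 2, -10, 39, -22] -> [-19, 2, -10, -22]
  [-12, -9, 15, -14, 33, -9, 0, -16, -12, -23] -> [-23, -12, -16, 0, -9, 33, -14, 15, -9, -12] -> [-23, -12, -16, 0, -9, -14, -9, -12]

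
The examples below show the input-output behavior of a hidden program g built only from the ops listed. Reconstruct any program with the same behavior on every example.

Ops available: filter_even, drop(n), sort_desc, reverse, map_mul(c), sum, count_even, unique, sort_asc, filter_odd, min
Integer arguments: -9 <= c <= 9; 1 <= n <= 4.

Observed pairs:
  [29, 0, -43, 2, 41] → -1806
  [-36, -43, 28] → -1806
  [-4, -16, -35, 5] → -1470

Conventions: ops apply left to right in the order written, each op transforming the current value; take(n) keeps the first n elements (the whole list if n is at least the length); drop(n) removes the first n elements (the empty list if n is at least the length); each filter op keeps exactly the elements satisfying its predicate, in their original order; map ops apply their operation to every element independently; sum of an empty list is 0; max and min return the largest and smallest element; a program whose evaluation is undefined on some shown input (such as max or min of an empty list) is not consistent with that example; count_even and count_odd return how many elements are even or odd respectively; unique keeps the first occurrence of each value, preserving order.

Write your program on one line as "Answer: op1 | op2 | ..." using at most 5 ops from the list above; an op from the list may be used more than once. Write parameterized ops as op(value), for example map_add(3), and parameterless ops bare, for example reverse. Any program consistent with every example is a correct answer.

map_mul(-3) | map_mul(-7) | map_mul(2) | sort_desc | min

Check, running the answer program on each example:
  [29, 0, -43, 2, 41] -> [-87, 0, 129, -6, -123] -> [609, 0, -903, 42, 861] -> [1218, 0, -1806, 84, 1722] -> [1722, 1218, 84, 0, -1806] -> -1806
  [-36, -43, 28] -> [108, 129, -84] -> [-756, -903, 588] -> [-1512, -1806, 1176] -> [1176, -1512, -1806] -> -1806
  [-4, -16, -35, 5] -> [12, 48, 105, -15] -> [-84, -336, -735, 105] -> [-168, -672, -1470, 210] -> [210, -168, -672, -1470] -> -1470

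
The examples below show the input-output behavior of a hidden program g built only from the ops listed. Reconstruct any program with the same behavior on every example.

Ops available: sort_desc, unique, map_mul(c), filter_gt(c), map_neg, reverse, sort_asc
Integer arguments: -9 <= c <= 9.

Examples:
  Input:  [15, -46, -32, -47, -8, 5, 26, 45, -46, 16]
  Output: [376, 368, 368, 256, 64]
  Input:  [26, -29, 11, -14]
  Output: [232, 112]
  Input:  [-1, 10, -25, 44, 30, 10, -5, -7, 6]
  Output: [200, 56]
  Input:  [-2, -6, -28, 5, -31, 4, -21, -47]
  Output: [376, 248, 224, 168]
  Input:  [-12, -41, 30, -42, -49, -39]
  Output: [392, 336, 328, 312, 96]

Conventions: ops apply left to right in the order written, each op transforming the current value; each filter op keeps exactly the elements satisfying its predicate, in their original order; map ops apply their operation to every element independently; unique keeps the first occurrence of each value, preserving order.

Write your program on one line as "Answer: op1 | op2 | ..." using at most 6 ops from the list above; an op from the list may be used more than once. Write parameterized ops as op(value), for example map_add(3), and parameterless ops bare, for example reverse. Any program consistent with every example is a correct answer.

reverse | sort_asc | map_neg | filter_gt(6) | map_mul(8)

Check, running the answer program on each example:
  [15, -46, -32, -47, -8, 5, 26, 45, -46, 16] -> [16, -46, 45, 26, 5, -8, -47, -32, -46, 15] -> [-47, -46, -46, -32, -8, 5, 15, 16, 26, 45] -> [47, 46, 46, 32, 8, -5, -15, -16, -26, -45] -> [47, 46, 46, 32, 8] -> [376, 368, 368, 256, 64]
  [26, -29, 11, -14] -> [-14, 11, -29, 26] -> [-29, -14, 11, 26] -> [29, 14, -11, -26] -> [29, 14] -> [232, 112]
  [-1, 10, -25, 44, 30, 10, -5, -7, 6] -> [6, -7, -5, 10, 30, 44, -25, 10, -1] -> [-25, -7, -5, -1, 6, 10, 10, 30, 44] -> [25, 7, 5, 1, -6, -10, -10, -30, -44] -> [25, 7] -> [200, 56]
  [-2, -6, -28, 5, -31, 4, -21, -47] -> [-47, -21, 4, -31, 5, -28, -6, -2] -> [-47, -31, -28, -21, -6, -2, 4, 5] -> [47, 31, 28, 21, 6, 2, -4, -5] -> [47, 31, 28, 21] -> [376, 248, 224, 168]
  [-12, -41, 30, -42, -49, -39] -> [-39, -49, -42, 30, -41, -12] -> [-49, -42, -41, -39, -12, 30] -> [49, 42, 41, 39, 12, -30] -> [49, 42, 41, 39, 12] -> [392, 336, 328, 312, 96]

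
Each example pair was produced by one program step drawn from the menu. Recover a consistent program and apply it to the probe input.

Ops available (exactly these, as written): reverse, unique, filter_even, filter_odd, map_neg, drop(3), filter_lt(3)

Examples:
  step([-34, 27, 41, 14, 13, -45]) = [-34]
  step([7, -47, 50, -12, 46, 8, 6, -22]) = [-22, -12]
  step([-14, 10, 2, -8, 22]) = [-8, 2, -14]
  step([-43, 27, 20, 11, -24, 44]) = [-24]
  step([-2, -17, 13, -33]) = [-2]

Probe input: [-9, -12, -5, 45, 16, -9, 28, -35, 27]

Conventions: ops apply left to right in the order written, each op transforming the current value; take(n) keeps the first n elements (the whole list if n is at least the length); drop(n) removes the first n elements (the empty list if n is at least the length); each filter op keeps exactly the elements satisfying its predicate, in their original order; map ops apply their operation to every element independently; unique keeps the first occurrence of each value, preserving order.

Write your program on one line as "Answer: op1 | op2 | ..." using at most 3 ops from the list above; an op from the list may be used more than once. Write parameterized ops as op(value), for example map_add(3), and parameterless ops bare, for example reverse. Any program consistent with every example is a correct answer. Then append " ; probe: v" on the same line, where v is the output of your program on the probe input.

reverse | filter_lt(3) | filter_even ; probe: [-12]

Check, running the answer program on each example:
  [-34, 27, 41, 14, 13, -45] -> [-45, 13, 14, 41, 27, -34] -> [-45, -34] -> [-34]
  [7, -47, 50, -12, 46, 8, 6, -22] -> [-22, 6, 8, 46, -12, 50, -47, 7] -> [-22, -12, -47] -> [-22, -12]
  [-14, 10, 2, -8, 22] -> [22, -8, 2, 10, -14] -> [-8, 2, -14] -> [-8, 2, -14]
  [-43, 27, 20, 11, -24, 44] -> [44, -24, 11, 20, 27, -43] -> [-24, -43] -> [-24]
  [-2, -17, 13, -33] -> [-33, 13, -17, -2] -> [-33, -17, -2] -> [-2]
  probe: [-9, -12, -5, 45, 16, -9, 28, -35, 27] -> [27, -35, 28, -9, 16, 45, -5, -12, -9] -> [-35, -9, -5, -12, -9] -> [-12]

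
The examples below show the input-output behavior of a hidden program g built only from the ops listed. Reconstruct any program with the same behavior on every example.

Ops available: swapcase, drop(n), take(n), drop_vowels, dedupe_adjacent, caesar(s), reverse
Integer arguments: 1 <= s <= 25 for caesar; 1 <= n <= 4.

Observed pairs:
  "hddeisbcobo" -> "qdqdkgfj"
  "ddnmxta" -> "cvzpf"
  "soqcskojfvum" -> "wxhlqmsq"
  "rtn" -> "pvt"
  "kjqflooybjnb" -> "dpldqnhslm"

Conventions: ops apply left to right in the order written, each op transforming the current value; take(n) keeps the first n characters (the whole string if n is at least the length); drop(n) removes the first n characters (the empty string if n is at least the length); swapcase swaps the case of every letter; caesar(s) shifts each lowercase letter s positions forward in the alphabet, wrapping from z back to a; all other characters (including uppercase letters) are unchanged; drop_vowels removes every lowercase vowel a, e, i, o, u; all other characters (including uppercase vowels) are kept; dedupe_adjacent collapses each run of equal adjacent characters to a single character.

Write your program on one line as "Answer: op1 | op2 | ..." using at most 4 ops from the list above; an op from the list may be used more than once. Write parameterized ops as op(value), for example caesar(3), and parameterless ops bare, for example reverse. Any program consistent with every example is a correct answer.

reverse | dedupe_adjacent | caesar(2) | drop_vowels

Check, running the answer program on each example:
  "hddeisbcobo" -> "obocbsieddh" -> "obocbsiedh" -> "qdqedukgfj" -> "qdqdkgfj"
  "ddnmxta" -> "atxmndd" -> "atxmnd" -> "cvzopf" -> "cvzpf"
  "soqcskojfvum" -> "muvfjokscqos" -> "muvfjokscqos" -> "owxhlqmuesqu" -> "wxhlqmsq"
  "rtn" -> "ntr" -> "ntr" -> "pvt" -> "pvt"
  "kjqflooybjnb" -> "bnjbyoolfqjk" -> "bnjbyolfqjk" -> "dpldaqnhslm" -> "dpldqnhslm"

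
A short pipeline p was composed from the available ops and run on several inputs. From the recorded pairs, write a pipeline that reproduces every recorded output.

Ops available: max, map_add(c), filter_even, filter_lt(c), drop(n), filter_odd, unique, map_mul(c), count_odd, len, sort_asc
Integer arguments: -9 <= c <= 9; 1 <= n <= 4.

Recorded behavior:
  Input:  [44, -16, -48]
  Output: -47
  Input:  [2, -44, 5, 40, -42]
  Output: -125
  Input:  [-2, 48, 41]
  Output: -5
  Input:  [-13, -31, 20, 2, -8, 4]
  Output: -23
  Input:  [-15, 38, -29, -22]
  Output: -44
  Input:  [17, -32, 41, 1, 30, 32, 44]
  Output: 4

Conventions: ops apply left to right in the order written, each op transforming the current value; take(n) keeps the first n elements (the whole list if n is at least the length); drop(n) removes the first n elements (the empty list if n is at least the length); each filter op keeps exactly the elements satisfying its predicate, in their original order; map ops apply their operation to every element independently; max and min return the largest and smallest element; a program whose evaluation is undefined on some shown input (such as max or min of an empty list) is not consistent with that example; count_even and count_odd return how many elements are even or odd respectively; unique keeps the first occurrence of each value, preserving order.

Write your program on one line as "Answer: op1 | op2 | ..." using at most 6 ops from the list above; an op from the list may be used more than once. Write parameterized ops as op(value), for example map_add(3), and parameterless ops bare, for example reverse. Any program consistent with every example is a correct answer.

map_mul(3) | map_add(4) | map_add(-3) | filter_lt(6) | max

Check, running the answer program on each example:
  [44, -16, -48] -> [132, -48, -144] -> [136, -44, -140] -> [133, -47, -143] -> [-47, -143] -> -47
  [2, -44, 5, 40, -42] -> [6, -132, 15, 120, -126] -> [10, -128, 19, 124, -122] -> [7, -131, 16, 121, -125] -> [-131, -125] -> -125
  [-2, 48, 41] -> [-6, 144, 123] -> [-2, 148, 127] -> [-5, 145, 124] -> [-5] -> -5
  [-13, -31, 20, 2, -8, 4] -> [-39, -93, 60, 6, -24, 12] -> [-35, -89, 64, 10, -20, 16] -> [-38, -92, 61, 7, -23, 13] -> [-38, -92, -23] -> -23
  [-15, 38, -29, -22] -> [-45, 114, -87, -66] -> [-41, 118, -83, -62] -> [-44, 115, -86, -65] -> [-44, -86, -65] -> -44
  [17, -32, 41, 1, 30, 32, 44] -> [51, -96, 123, 3, 90, 96, 132] -> [55, -92, 127, 7, 94, 100, 136] -> [52, -95, 124, 4, 91, 97, 133] -> [-95, 4] -> 4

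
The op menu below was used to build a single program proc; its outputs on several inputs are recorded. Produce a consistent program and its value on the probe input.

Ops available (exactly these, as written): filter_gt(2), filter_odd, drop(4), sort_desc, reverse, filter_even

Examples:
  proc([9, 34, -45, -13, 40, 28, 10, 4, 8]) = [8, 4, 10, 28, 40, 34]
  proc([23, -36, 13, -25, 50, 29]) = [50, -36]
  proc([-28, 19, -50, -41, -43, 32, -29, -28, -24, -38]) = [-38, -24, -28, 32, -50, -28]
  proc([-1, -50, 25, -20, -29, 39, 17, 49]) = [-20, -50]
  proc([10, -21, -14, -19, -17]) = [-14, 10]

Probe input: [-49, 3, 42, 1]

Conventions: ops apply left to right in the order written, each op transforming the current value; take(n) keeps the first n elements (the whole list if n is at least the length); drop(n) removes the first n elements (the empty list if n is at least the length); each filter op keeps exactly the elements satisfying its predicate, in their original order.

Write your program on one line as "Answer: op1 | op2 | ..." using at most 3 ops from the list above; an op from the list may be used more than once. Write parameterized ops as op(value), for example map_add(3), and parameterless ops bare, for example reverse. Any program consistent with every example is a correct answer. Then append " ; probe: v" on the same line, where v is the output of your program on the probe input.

reverse | filter_even ; probe: [42]

Check, running the answer program on each example:
  [9, 34, -45, -13, 40, 28, 10, 4, 8] -> [8, 4, 10, 28, 40, -13, -45, 34, 9] -> [8, 4, 10, 28, 40, 34]
  [23, -36, 13, -25, 50, 29] -> [29, 50, -25, 13, -36, 23] -> [50, -36]
  [-28, 19, -50, -41, -43, 32, -29, -28, -24, -38] -> [-38, -24, -28, -29, 32, -43, -41, -50, 19, -28] -> [-38, -24, -28, 32, -50, -28]
  [-1, -50, 25, -20, -29, 39, 17, 49] -> [49, 17, 39, -29, -20, 25, -50, -1] -> [-20, -50]
  [10, -21, -14, -19, -17] -> [-17, -19, -14, -21, 10] -> [-14, 10]
  probe: [-49, 3, 42, 1] -> [1, 42, 3, -49] -> [42]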